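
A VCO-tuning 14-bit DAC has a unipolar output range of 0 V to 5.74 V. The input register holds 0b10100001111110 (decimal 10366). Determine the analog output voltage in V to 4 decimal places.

3.6316 V

LSB = 5.74 V / 2^14 = 350.34 µV.
Code 0b10100001111110 = 10366 decimal.
V_out = 0 + 10366 × 0.000350342 V = 3.63164 V.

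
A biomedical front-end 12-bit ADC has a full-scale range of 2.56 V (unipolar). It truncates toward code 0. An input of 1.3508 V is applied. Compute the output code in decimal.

Full-scale span = 2.56 V; LSB = 2.56/2^12 = 0.625 mV.
Input sits at 2161.280 steps above V_low.
⌊·⌋(2161.280) = 2161.

code 2161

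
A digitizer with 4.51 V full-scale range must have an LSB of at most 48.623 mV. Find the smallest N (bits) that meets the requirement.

Number of steps required ≥ 4.51 V / 48.623 mV = 92.75.
Need 2^N ≥ 92.75; 2^6 = 64, 2^7 = 128.
Minimum N = 7.

7 bits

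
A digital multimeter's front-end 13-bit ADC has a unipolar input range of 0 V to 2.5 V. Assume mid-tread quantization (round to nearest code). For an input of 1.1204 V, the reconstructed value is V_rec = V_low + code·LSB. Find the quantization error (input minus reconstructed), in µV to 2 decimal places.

One LSB is 2.5 V / 8192 = 305.18 µV.
Scaled input = 3671.3267 LSBs, so code = 3671.
V_rec = 0 + 3671·0.000305176 = 1.1203003 V.
V_in − V_rec = 9.9707e-05 V = 99.71 µV.

99.71 µV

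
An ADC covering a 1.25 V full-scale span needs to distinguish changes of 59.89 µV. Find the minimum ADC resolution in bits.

15 bits

Number of steps required ≥ 1.25 V / 59.89 µV = 20871.60.
Need 2^N ≥ 20871.60; 2^14 = 16384, 2^15 = 32768.
Minimum N = 15.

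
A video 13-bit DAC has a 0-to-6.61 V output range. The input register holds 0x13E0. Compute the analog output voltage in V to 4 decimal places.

LSB = 6.61 V / 2^13 = 0.807 mV.
Code 0x13E0 = 5088 decimal.
V_out = 0 + 5088 × 0.000806885 V = 4.10543 V.

4.1054 V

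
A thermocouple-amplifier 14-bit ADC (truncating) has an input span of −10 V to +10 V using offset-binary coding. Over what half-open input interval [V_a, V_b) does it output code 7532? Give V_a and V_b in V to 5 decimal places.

LSB = 20/2^14 = 1.221 mV.
V_a = V_low + 7532·LSB = -0.805664 V; V_b = V_low + 7533·LSB = -0.804443 V.

[-0.80566 V, -0.80444 V)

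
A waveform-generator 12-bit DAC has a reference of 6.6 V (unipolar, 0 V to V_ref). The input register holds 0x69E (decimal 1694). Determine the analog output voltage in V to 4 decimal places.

2.7296 V

LSB = 6.6 V / 2^12 = 1.611 mV.
Code 0x69E = 1694 decimal.
V_out = 0 + 1694 × 0.00161133 V = 2.72959 V.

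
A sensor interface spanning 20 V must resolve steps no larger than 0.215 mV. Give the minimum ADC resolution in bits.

17 bits

Number of steps required ≥ 20 V / 0.215 mV = 93023.26.
Need 2^N ≥ 93023.26; 2^16 = 65536, 2^17 = 131072.
Minimum N = 17.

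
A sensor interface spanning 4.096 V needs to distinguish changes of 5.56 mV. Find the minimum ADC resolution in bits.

10 bits

Number of steps required ≥ 4.096 V / 5.56 mV = 736.69.
Need 2^N ≥ 736.69; 2^9 = 512, 2^10 = 1024.
Minimum N = 10.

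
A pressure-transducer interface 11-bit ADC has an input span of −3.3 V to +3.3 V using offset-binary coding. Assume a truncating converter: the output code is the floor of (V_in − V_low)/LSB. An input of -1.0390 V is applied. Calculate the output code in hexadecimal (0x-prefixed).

code 0x2BD (decimal 701)

LSB = 6.6 V / 2048 = 3.223 mV.
Input sits at 701.595 steps above V_low.
⌊·⌋(701.595) = 701.
In hexadecimal (0x-prefixed): 0x2BD.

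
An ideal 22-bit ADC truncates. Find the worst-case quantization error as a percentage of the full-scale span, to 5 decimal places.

0.00002 %

Truncating → worst-case error = 1 LSB = V_FS/2^22, so 100/4194304 = 2.38419e-05 % of full scale.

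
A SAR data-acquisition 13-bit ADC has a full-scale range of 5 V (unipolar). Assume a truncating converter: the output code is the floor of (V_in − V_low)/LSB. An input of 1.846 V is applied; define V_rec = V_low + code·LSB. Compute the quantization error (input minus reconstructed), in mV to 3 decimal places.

0.297 mV

LSB = 5/2^13 = 0.610 mV.
(1.846 − 0)/0.000610352 = 3024.4864; ⌊·⌋ gives code 3024.
Reconstructed: 1.8457031 V.
V_in − V_rec = 0.000296875 V = 0.297 mV.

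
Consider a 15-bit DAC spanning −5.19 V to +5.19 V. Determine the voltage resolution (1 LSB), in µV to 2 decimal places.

Full-scale span = 10.38 V.
LSB = 10.38 / 2^15 = 10.38 / 32768 = 0.000316772 V = 316.77 µV.

316.77 µV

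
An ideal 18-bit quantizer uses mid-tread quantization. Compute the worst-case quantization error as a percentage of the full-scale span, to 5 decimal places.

Rounding → worst-case error = ½ LSB = V_FS/2^19, so 100/524288 = 0.000190735 % of full scale.

0.00019 %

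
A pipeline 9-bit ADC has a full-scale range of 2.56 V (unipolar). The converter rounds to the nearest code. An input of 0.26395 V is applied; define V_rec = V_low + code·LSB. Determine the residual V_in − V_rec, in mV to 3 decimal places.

One LSB is 2.56 V / 512 = 5.000 mV.
Scaled input = 52.7900 LSBs, so code = 53.
Code 53 maps back to 0 + 53×0.005 V = 0.265 V.
Difference: -0.00105 V → -1.050 mV.

-1.050 mV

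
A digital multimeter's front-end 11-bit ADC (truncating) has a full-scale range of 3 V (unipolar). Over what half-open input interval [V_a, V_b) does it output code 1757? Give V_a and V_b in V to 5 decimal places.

[2.57373 V, 2.57520 V)

LSB = 3/2^11 = 1.465 mV.
V_a = V_low + 1757·LSB = 2.57373 V; V_b = V_low + 1758·LSB = 2.5752 V.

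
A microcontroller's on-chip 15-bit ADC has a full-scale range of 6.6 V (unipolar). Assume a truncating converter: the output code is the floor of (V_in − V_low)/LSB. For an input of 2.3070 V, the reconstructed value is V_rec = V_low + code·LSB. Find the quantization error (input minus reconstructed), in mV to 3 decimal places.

LSB = 6.6/2^15 = 201.42 µV.
Scaled input = 11453.9055 LSBs, so code = 11453.
Code 11453 maps back to 0 + 11453×0.000201416 V = 2.3068176 V.
Difference: 0.000182373 V → 0.182 mV.

0.182 mV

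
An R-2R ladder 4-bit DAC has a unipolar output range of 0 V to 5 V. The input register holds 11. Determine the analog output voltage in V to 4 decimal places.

3.4375 V

LSB = 5 V / 2^4 = 312.500 mV.
V_out = 0 + 11 × 0.3125 V = 3.4375 V.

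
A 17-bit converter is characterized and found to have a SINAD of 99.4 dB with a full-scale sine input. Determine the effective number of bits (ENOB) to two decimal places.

16.22 bits

ENOB = (SINAD − 1.76) / 6.02 = (99.4 − 1.76)/6.02 = 16.219.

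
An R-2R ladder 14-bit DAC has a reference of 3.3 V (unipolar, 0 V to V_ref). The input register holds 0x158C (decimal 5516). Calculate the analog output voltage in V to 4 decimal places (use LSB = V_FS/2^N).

1.1110 V

LSB = 3.3 V / 2^14 = 201.42 µV.
Code 0x158C = 5516 decimal.
V_out = 0 + 5516 × 0.000201416 V = 1.11101 V.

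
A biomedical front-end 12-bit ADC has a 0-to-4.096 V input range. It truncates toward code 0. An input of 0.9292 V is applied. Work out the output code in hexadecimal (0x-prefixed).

code 0x3A1 (decimal 929)

Full-scale span = 4.096 V; LSB = 4.096/2^12 = 1.000 mV.
(V_in − V_low)/LSB = (0.9292 − 0) / 0.001 = 929.200.
So the output code is 929.
In hexadecimal (0x-prefixed): 0x3A1.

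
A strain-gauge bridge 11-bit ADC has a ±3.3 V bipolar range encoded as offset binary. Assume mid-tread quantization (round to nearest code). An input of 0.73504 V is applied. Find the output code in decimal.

Full-scale span = 6.6 V; LSB = 6.6/2^11 = 3.223 mV.
Input sits at 1252.085 steps above V_low.
So the output code is 1252.

code 1252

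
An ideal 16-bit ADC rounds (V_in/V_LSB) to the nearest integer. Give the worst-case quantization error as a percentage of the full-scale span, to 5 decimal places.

0.00076 %

Rounding → worst-case error = ½ LSB = V_FS/2^17, so 100/131072 = 0.000762939 % of full scale.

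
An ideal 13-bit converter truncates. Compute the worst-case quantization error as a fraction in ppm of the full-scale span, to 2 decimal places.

Truncating → worst-case error = 1 LSB = V_FS/2^13, so 1e+06/8192 = 122.07 ppm of full scale.

122.07 ppm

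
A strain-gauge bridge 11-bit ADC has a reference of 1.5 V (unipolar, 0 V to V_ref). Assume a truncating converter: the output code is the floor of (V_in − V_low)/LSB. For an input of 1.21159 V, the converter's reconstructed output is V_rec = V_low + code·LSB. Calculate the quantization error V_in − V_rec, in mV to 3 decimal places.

One LSB is 1.5 V / 2048 = 0.732 mV.
Scaled input = 1654.2242 LSBs, so code = 1654.
Code 1654 maps back to 0 + 1654×0.000732422 V = 1.2114258 V.
V_in − V_rec = 0.000164219 V = 0.164 mV.

0.164 mV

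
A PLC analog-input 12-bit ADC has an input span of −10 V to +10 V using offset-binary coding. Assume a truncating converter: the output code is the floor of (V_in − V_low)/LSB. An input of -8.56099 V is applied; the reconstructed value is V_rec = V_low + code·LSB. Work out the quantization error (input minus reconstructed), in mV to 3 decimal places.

3.463 mV

One LSB is 20 V / 4096 = 4.883 mV.
(V_in − V_low)/LSB = (-8.56099 − (−10))/0.00488281 = 294.7092 → code 294 (floor).
V_rec = (−10) + 294·0.00488281 = -8.5644531 V.
Difference: 0.00346313 V → 3.463 mV.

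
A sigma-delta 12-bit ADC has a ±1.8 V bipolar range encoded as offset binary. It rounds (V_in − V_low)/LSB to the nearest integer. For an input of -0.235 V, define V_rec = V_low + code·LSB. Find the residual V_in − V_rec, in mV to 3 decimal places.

LSB = 3.6/2^12 = 0.879 mV.
Scaled input = 1780.6222 LSBs, so code = 1781.
V_rec = (−1.8) + 1781·0.000878906 = -0.23466797 V.
Error = -0.235 − (−0.23466797) = -0.000332031 V = -0.332 mV.

-0.332 mV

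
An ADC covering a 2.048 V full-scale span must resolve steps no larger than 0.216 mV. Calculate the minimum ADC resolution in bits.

Number of steps required ≥ 2.048 V / 0.216 mV = 9481.48.
Need 2^N ≥ 9481.48; 2^13 = 8192, 2^14 = 16384.
Minimum N = 14.

14 bits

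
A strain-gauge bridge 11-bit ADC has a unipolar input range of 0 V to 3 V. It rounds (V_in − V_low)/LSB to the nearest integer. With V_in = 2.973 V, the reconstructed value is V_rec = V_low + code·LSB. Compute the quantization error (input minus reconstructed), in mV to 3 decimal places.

-0.633 mV

One LSB is 3 V / 2048 = 1.465 mV.
(V_in − V_low)/LSB = (2.973 − 0)/0.00146484 = 2029.5680 → code 2030 (round).
Code 2030 maps back to 0 + 2030×0.00146484 V = 2.9736328 V.
Difference: -0.000632813 V → -0.633 mV.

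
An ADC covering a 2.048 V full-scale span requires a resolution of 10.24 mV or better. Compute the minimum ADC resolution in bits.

8 bits

Number of steps required ≥ 2.048 V / 10.24 mV = 200.00.
Need 2^N ≥ 200.00; 2^7 = 128, 2^8 = 256.
Minimum N = 8.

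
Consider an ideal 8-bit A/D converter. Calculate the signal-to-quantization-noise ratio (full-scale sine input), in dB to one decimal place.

49.9 dB

SNR ≈ 6.02·N + 1.76 dB = 6.02·8 + 1.76 = 49.92 dB.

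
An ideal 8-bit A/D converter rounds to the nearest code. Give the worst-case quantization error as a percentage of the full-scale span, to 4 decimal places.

Rounding → worst-case error = ½ LSB = V_FS/2^9, so 100/512 = 0.195312 % of full scale.

0.1953 %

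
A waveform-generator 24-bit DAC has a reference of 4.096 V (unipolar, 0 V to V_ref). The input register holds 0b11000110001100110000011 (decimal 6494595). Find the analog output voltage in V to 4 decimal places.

LSB = 4.096 V / 2^24 = 0.24 µV.
Code 0b11000110001100110000011 = 6494595 decimal.
V_out = 0 + 6494595 × 2.44141e-07 V = 1.58559 V.

1.5856 V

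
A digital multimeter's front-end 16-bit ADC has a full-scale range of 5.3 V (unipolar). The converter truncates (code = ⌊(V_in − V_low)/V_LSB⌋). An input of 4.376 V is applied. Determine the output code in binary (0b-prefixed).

Full-scale span = 5.3 V; LSB = 5.3/2^16 = 80.87 µV.
(4.376 − 0) / 8.08716e-05 = 54110.478 LSBs.
⌊·⌋(54110.478) = 54110.
In binary (0b-prefixed): 0b1101001101011110.

code 0b1101001101011110 (decimal 54110)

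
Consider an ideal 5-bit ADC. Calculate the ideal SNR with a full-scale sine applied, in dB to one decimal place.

31.9 dB

SNR ≈ 6.02·N + 1.76 dB = 6.02·5 + 1.76 = 31.86 dB.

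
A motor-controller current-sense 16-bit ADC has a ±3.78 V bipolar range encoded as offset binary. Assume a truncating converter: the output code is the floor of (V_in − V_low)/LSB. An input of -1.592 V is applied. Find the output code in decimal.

code 18967

LSB = 7.56 V / 65536 = 115.36 µV.
(-1.592 − (−3.78)) / 0.000115356 = 18967.297 LSBs.
⌊·⌋(18967.297) = 18967.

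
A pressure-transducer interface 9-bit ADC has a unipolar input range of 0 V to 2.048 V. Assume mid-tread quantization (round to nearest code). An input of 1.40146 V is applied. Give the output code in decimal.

code 350

Full-scale span = 2.048 V; LSB = 2.048/2^9 = 4.000 mV.
(1.40146 − 0) / 0.004 = 350.365 LSBs.
Round → code 350.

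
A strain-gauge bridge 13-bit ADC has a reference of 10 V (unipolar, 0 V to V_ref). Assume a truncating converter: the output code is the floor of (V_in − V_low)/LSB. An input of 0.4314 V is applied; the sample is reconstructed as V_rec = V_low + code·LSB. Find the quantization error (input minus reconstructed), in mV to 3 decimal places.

0.492 mV

Step size: 10 V ÷ 2^13 = 1.221 mV.
(0.4314 − 0)/0.0012207 = 353.4029; ⌊·⌋ gives code 353.
Reconstructed: 0.4309082 V.
Difference: 0.000491797 V → 0.492 mV.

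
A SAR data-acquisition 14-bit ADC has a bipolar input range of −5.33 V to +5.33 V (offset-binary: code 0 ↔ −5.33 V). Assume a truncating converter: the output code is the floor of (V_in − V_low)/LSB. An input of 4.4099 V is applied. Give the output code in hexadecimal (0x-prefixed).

LSB = 10.66 V / 16384 = 0.651 mV.
(V_in − V_low)/LSB = (4.4099 − (−5.33)) / 0.000650635 = 14969.843.
⌊·⌋(14969.843) = 14969.
In hexadecimal (0x-prefixed): 0x3A79.

code 0x3A79 (decimal 14969)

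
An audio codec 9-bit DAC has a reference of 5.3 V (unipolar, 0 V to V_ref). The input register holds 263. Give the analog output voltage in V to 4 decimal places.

2.7225 V

LSB = 5.3 V / 2^9 = 10.352 mV.
V_out = 0 + 263 × 0.0103516 V = 2.72246 V.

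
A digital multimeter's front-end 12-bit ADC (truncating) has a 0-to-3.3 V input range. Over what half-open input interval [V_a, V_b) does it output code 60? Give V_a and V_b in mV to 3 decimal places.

[48.340 mV, 49.146 mV)

LSB = 3.3/2^12 = 0.806 mV.
V_a = V_low + 60·LSB = 0.0483398 V; V_b = V_low + 61·LSB = 0.0491455 V.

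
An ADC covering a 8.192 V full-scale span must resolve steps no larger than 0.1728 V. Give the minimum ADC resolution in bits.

6 bits

Number of steps required ≥ 8.192 V / 0.1728 V = 47.41.
Need 2^N ≥ 47.41; 2^5 = 32, 2^6 = 64.
Minimum N = 6.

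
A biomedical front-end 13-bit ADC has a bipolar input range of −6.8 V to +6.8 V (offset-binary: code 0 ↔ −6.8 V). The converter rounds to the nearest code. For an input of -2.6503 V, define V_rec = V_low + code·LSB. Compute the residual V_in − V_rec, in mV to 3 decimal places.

-0.691 mV

LSB = 13.6/2^13 = 1.660 mV.
(V_in − V_low)/LSB = (-2.6503 − (−6.8))/0.00166016 = 2499.5840 → code 2500 (round).
V_rec = (−6.8) + 2500·0.00166016 = -2.6496094 V.
Difference: -0.000690625 V → -0.691 mV.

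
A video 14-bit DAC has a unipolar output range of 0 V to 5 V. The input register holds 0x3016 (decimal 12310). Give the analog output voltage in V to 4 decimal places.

3.7567 V

LSB = 5 V / 2^14 = 305.18 µV.
Code 0x3016 = 12310 decimal.
V_out = 0 + 12310 × 0.000305176 V = 3.75671 V.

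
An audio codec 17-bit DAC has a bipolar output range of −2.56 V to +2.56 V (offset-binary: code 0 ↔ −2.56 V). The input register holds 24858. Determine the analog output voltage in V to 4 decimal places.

-1.5890 V

LSB = 5.12 V / 2^17 = 39.06 µV.
V_out = (−2.56) + 24858 × 3.90625e-05 V = -1.58898 V.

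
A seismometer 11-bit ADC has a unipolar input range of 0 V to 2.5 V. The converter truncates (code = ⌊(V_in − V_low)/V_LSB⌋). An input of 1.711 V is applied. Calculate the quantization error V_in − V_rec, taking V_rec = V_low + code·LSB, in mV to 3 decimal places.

LSB = 2.5/2^11 = 1.221 mV.
Scaled input = 1401.6512 LSBs, so code = 1401.
Code 1401 maps back to 0 + 1401×0.0012207 V = 1.7102051 V.
Error = 1.711 − 1.7102051 = 0.000794922 V = 0.795 mV.

0.795 mV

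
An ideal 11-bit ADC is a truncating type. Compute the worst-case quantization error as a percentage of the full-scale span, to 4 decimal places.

0.0488 %

Truncating → worst-case error = 1 LSB = V_FS/2^11, so 100/2048 = 0.0488281 % of full scale.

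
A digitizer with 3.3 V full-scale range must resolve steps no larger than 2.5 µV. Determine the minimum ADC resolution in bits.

Number of steps required ≥ 3.3 V / 2.5 µV = 1320000.00.
Need 2^N ≥ 1320000.00; 2^20 = 1048576, 2^21 = 2097152.
Minimum N = 21.

21 bits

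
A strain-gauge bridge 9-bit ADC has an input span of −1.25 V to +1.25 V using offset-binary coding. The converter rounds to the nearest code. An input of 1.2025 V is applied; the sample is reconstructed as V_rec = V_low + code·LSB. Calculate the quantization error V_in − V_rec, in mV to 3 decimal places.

LSB = 2.5/2^9 = 4.883 mV.
(V_in − V_low)/LSB = (1.2025 − (−1.25))/0.00488281 = 502.2720 → code 502 (round).
Reconstructed: 1.2011719 V.
Difference: 0.00132813 V → 1.328 mV.

1.328 mV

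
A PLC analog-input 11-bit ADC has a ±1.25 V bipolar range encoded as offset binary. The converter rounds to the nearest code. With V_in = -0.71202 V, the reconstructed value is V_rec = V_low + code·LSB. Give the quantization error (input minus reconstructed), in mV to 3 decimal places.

-0.350 mV

LSB = 2.5/2^11 = 1.221 mV.
(V_in − V_low)/LSB = (-0.71202 − (−1.25))/0.0012207 = 440.7132 → code 441 (round).
Reconstructed: -0.71166992 V.
Difference: -0.000350078 V → -0.350 mV.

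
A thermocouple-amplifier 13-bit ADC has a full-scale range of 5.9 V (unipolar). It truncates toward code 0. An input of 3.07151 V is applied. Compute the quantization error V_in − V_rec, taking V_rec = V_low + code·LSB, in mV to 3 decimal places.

0.514 mV

Step size: 5.9 V ÷ 2^13 = 0.720 mV.
(V_in − V_low)/LSB = (3.07151 − 0)/0.000720215 = 4264.7135 → code 4264 (floor).
V_rec = 0 + 4264·0.000720215 = 3.0709961 V.
Error = 3.07151 − 3.0709961 = 0.000513906 V = 0.514 mV.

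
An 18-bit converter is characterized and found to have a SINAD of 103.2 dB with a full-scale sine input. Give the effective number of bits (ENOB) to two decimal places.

16.85 bits

ENOB = (SINAD − 1.76) / 6.02 = (103.2 − 1.76)/6.02 = 16.850.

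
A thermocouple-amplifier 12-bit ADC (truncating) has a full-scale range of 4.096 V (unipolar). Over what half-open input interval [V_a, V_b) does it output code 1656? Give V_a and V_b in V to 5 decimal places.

[1.65600 V, 1.65700 V)

LSB = 4.096/2^12 = 1.000 mV.
V_a = V_low + 1656·LSB = 1.656 V; V_b = V_low + 1657·LSB = 1.657 V.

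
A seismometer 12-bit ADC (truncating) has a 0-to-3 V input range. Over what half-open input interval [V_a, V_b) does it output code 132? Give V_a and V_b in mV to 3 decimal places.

LSB = 3/2^12 = 0.732 mV.
V_a = V_low + 132·LSB = 0.0966797 V; V_b = V_low + 133·LSB = 0.0974121 V.

[96.680 mV, 97.412 mV)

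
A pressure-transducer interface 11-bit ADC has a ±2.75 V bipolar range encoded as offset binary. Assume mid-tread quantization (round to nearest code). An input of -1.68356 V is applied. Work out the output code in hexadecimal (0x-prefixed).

With 2048 levels over 5.5 V, one step is 2.686 mV.
(-1.68356 − (−2.75)) / 0.00268555 = 397.103 LSBs.
Round → code 397.
In hexadecimal (0x-prefixed): 0x18D.

code 0x18D (decimal 397)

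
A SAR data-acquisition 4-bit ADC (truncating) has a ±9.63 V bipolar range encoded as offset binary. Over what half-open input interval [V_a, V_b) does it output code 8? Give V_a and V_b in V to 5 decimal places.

LSB = 19.26/2^4 = 1.2038 V.
V_a = V_low + 8·LSB = 0 V; V_b = V_low + 9·LSB = 1.20375 V.

[0.00000 V, 1.20375 V)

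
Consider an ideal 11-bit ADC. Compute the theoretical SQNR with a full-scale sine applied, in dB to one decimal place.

68.0 dB

SNR ≈ 6.02·N + 1.76 dB = 6.02·11 + 1.76 = 67.98 dB.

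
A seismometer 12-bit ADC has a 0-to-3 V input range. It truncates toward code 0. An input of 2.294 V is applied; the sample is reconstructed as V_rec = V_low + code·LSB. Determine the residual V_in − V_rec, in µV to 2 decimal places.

LSB = 3/2^12 = 0.732 mV.
(2.294 − 0)/0.000732422 = 3132.0747; ⌊·⌋ gives code 3132.
Reconstructed: 2.2939453 V.
Error = 2.294 − 2.2939453 = 5.46875e-05 V = 54.69 µV.

54.69 µV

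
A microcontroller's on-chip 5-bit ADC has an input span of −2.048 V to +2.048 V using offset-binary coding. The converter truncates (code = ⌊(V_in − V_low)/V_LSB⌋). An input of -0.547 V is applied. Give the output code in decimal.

code 11

Full-scale span = 4.096 V; LSB = 4.096/2^5 = 128.000 mV.
(V_in − V_low)/LSB = (-0.547 − (−2.048)) / 0.128 = 11.727.
Floor → code 11.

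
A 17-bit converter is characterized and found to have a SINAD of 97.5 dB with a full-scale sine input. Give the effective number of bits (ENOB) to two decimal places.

15.90 bits

ENOB = (SINAD − 1.76) / 6.02 = (97.5 − 1.76)/6.02 = 15.904.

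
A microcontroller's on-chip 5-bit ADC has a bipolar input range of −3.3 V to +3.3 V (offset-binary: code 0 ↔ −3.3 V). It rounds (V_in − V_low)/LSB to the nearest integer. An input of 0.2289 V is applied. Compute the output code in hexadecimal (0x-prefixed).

code 0x11 (decimal 17)

Full-scale span = 6.6 V; LSB = 6.6/2^5 = 206.250 mV.
(V_in − V_low)/LSB = (0.2289 − (−3.3)) / 0.20625 = 17.110.
Round → code 17.
In hexadecimal (0x-prefixed): 0x11.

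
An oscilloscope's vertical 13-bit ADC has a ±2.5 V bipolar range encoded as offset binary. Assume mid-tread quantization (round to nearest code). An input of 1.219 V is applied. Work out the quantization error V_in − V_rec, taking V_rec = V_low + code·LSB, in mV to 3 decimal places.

0.128 mV

One LSB is 5 V / 8192 = 0.610 mV.
Scaled input = 6093.2096 LSBs, so code = 6093.
Code 6093 maps back to (−2.5) + 6093×0.000610352 V = 1.2188721 V.
Error = 1.219 − 1.2188721 = 0.00012793 V = 0.128 mV.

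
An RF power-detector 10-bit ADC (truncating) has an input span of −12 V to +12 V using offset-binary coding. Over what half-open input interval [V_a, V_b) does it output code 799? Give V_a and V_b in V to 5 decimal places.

[6.72656 V, 6.75000 V)

LSB = 24/2^10 = 23.438 mV.
V_a = V_low + 799·LSB = 6.72656 V; V_b = V_low + 800·LSB = 6.75 V.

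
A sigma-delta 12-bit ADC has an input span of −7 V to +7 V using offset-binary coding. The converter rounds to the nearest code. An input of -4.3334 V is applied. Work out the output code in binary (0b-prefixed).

code 0b1100001100 (decimal 780)

Full-scale span = 14 V; LSB = 14/2^12 = 3.418 mV.
(V_in − V_low)/LSB = (-4.3334 − (−7)) / 0.00341797 = 780.171.
So the output code is 780.
In binary (0b-prefixed): 0b1100001100.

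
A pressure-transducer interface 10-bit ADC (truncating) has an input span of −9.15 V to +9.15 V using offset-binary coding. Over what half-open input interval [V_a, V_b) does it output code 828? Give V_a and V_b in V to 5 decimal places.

LSB = 18.3/2^10 = 17.871 mV.
V_a = V_low + 828·LSB = 5.64727 V; V_b = V_low + 829·LSB = 5.66514 V.

[5.64727 V, 5.66514 V)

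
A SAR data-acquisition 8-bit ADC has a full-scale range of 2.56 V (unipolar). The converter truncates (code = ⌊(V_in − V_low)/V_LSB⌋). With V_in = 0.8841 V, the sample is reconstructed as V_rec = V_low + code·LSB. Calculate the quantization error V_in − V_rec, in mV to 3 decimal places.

4.100 mV

LSB = 2.56/2^8 = 10.000 mV.
(0.8841 − 0)/0.01 = 88.4100; ⌊·⌋ gives code 88.
Code 88 maps back to 0 + 88×0.01 V = 0.88 V.
Difference: 0.0041 V → 4.100 mV.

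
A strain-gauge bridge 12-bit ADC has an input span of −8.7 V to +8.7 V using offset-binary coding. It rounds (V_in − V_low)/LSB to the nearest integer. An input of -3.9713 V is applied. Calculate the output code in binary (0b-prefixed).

With 4096 levels over 17.4 V, one step is 4.248 mV.
Input sits at 1113.147 steps above V_low.
So the output code is 1113.
In binary (0b-prefixed): 0b10001011001.

code 0b10001011001 (decimal 1113)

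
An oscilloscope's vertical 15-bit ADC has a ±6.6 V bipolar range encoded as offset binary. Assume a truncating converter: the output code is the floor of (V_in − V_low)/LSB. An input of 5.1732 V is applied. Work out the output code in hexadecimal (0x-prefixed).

code 0x722A (decimal 29226)

With 32768 levels over 13.2 V, one step is 402.83 µV.
(5.1732 − (−6.6)) / 0.000402832 = 29226.077 LSBs.
Floor → code 29226.
In hexadecimal (0x-prefixed): 0x722A.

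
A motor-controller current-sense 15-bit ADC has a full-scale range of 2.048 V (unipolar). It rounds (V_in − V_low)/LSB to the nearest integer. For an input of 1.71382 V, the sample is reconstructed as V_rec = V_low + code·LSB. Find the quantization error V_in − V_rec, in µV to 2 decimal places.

Step size: 2.048 V ÷ 2^15 = 62.50 µV.
Scaled input = 27421.1200 LSBs, so code = 27421.
Reconstructed: 1.7138125 V.
Error = 1.71382 − 1.7138125 = 7.5e-06 V = 7.50 µV.

7.50 µV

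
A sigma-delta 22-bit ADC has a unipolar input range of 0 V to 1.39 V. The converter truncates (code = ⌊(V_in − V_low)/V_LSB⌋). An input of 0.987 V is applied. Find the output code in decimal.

code 2978257

Full-scale span = 1.39 V; LSB = 1.39/2^22 = 0.33 µV.
(0.987 − 0) / 3.31402e-07 = 2978257.588 LSBs.
Floor → code 2978257.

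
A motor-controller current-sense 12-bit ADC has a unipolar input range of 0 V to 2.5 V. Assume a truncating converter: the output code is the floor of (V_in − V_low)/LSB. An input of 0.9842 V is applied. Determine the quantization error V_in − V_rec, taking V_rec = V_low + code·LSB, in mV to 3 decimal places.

One LSB is 2.5 V / 4096 = 0.610 mV.
Scaled input = 1612.5133 LSBs, so code = 1612.
Code 1612 maps back to 0 + 1612×0.000610352 V = 0.98388672 V.
V_in − V_rec = 0.000313281 V = 0.313 mV.

0.313 mV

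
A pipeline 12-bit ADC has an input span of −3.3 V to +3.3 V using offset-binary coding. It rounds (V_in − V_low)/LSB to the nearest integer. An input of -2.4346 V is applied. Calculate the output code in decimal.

With 4096 levels over 6.6 V, one step is 1.611 mV.
(V_in − V_low)/LSB = (-2.4346 − (−3.3)) / 0.00161133 = 537.072.
round(537.072) = 537.

code 537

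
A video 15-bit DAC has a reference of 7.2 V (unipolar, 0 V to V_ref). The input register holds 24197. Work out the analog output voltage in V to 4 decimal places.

5.3167 V

LSB = 7.2 V / 2^15 = 219.73 µV.
V_out = 0 + 24197 × 0.000219727 V = 5.31672 V.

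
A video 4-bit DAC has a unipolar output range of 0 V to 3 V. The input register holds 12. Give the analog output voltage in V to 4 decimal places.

2.2500 V

LSB = 3 V / 2^4 = 187.500 mV.
V_out = 0 + 12 × 0.1875 V = 2.25 V.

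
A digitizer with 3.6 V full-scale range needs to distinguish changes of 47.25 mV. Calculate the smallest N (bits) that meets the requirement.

Number of steps required ≥ 3.6 V / 47.25 mV = 76.19.
Need 2^N ≥ 76.19; 2^6 = 64, 2^7 = 128.
Minimum N = 7.

7 bits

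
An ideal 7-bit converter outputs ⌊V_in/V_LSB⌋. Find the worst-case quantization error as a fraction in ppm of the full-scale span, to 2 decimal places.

7812.50 ppm

Truncating → worst-case error = 1 LSB = V_FS/2^7, so 1e+06/128 = 7812.5 ppm of full scale.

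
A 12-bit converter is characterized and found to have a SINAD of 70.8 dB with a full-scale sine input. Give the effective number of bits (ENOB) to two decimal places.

11.47 bits

ENOB = (SINAD − 1.76) / 6.02 = (70.8 − 1.76)/6.02 = 11.468.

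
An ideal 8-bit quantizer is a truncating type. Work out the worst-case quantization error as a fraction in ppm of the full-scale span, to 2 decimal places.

Truncating → worst-case error = 1 LSB = V_FS/2^8, so 1e+06/256 = 3906.25 ppm of full scale.

3906.25 ppm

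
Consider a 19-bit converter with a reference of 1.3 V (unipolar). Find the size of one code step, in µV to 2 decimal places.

2.48 µV

Full-scale span = 1.3 V.
LSB = 1.3 / 2^19 = 1.3 / 524288 = 2.47955e-06 V = 2.48 µV.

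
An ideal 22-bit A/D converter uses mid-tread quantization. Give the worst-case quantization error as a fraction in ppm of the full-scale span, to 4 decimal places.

0.1192 ppm

Rounding → worst-case error = ½ LSB = V_FS/2^23, so 1e+06/8388608 = 0.119209 ppm of full scale.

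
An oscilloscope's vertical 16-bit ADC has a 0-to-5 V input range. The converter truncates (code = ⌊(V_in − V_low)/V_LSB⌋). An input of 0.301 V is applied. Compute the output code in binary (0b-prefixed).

Full-scale span = 5 V; LSB = 5/2^16 = 76.29 µV.
(0.301 − 0) / 7.62939e-05 = 3945.267 LSBs.
So the output code is 3945.
In binary (0b-prefixed): 0b111101101001.

code 0b111101101001 (decimal 3945)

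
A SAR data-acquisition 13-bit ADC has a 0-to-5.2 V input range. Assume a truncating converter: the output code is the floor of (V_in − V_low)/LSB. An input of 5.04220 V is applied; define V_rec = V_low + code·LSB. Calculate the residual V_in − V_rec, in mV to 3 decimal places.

0.257 mV

LSB = 5.2/2^13 = 0.635 mV.
(V_in − V_low)/LSB = (5.04220 − 0)/0.000634766 = 7943.4043 → code 7943 (floor).
Reconstructed: 5.0419434 V.
Error = 5.04220 − 5.0419434 = 0.000256641 V = 0.257 mV.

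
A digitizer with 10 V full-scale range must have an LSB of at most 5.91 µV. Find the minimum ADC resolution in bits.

Number of steps required ≥ 10 V / 5.91 µV = 1692047.38.
Need 2^N ≥ 1692047.38; 2^20 = 1048576, 2^21 = 2097152.
Minimum N = 21.

21 bits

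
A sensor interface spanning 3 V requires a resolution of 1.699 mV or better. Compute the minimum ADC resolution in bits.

11 bits

Number of steps required ≥ 3 V / 1.699 mV = 1765.74.
Need 2^N ≥ 1765.74; 2^10 = 1024, 2^11 = 2048.
Minimum N = 11.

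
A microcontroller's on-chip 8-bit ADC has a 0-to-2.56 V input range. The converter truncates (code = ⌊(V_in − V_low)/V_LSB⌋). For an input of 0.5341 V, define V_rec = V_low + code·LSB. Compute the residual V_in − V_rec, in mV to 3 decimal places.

One LSB is 2.56 V / 256 = 10.000 mV.
(0.5341 − 0)/0.01 = 53.4100; ⌊·⌋ gives code 53.
Reconstructed: 0.53 V.
V_in − V_rec = 0.0041 V = 4.100 mV.

4.100 mV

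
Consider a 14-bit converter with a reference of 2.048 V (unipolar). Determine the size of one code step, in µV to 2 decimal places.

125.00 µV

Full-scale span = 2.048 V.
LSB = 2.048 / 2^14 = 2.048 / 16384 = 0.000125 V = 125.00 µV.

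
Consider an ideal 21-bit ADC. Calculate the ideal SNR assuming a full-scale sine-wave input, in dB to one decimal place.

SNR ≈ 6.02·N + 1.76 dB = 6.02·21 + 1.76 = 128.18 dB.

128.2 dB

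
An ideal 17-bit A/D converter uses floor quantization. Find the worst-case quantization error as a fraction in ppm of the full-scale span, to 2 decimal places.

Truncating → worst-case error = 1 LSB = V_FS/2^17, so 1e+06/131072 = 7.62939 ppm of full scale.

7.63 ppm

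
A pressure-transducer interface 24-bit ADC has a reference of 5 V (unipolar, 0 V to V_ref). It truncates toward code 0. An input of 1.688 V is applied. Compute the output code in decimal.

LSB = 5 V / 16777216 = 0.30 µV.
Input sits at 5663988.122 steps above V_low.
⌊·⌋(5663988.122) = 5663988.

code 5663988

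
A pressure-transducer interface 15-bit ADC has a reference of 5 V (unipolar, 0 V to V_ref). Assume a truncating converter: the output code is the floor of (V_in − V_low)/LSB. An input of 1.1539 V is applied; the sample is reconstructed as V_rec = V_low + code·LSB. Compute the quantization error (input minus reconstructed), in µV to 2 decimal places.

30.37 µV

Step size: 5 V ÷ 2^15 = 152.59 µV.
(1.1539 − 0)/0.000152588 = 7562.1990; ⌊·⌋ gives code 7562.
Code 7562 maps back to 0 + 7562×0.000152588 V = 1.1538696 V.
Error = 1.1539 − 1.1538696 = 3.03711e-05 V = 30.37 µV.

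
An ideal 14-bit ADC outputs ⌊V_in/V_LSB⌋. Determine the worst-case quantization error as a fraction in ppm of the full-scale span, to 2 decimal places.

61.04 ppm

Truncating → worst-case error = 1 LSB = V_FS/2^14, so 1e+06/16384 = 61.0352 ppm of full scale.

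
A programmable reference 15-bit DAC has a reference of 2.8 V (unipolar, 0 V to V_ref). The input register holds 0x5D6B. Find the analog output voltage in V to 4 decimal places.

2.0435 V

LSB = 2.8 V / 2^15 = 85.45 µV.
Code 0x5D6B = 23915 decimal.
V_out = 0 + 23915 × 8.54492e-05 V = 2.04352 V.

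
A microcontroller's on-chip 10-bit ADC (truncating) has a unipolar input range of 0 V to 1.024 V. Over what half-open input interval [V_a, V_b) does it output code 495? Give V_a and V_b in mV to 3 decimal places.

LSB = 1.024/2^10 = 1.000 mV.
V_a = V_low + 495·LSB = 0.495 V; V_b = V_low + 496·LSB = 0.496 V.

[495.000 mV, 496.000 mV)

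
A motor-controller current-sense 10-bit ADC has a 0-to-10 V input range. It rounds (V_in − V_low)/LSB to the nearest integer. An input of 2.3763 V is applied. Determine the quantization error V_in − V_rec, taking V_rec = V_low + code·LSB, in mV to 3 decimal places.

3.253 mV

Step size: 10 V ÷ 2^10 = 9.766 mV.
(2.3763 − 0)/0.00976562 = 243.3331; round gives code 243.
Code 243 maps back to 0 + 243×0.00976562 V = 2.3730469 V.
Difference: 0.00325312 V → 3.253 mV.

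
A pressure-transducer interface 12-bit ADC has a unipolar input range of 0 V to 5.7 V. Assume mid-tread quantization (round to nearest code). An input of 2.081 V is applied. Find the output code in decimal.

LSB = 5.7 V / 4096 = 1.392 mV.
(V_in − V_low)/LSB = (2.081 − 0) / 0.0013916 = 1495.399.
Round → code 1495.

code 1495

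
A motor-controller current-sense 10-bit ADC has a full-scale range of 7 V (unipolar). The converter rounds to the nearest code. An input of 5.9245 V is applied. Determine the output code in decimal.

code 867

With 1024 levels over 7 V, one step is 6.836 mV.
(V_in − V_low)/LSB = (5.9245 − 0) / 0.00683594 = 866.670.
round(866.670) = 867.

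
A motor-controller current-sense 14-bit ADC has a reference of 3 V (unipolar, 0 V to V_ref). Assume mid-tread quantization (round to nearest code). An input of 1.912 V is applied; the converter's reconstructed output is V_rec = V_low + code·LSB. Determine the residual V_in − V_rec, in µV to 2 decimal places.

12.70 µV

One LSB is 3 V / 16384 = 183.11 µV.
(1.912 − 0)/0.000183105 = 10442.0693; round gives code 10442.
Code 10442 maps back to 0 + 10442×0.000183105 V = 1.9119873 V.
V_in − V_rec = 1.26953e-05 V = 12.70 µV.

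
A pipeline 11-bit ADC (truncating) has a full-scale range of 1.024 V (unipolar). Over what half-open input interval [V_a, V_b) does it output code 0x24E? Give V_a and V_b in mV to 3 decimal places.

[295.000 mV, 295.500 mV)

LSB = 1.024/2^11 = 0.500 mV.
Code 0x24E = 590 decimal.
V_a = V_low + 590·LSB = 0.295 V; V_b = V_low + 591·LSB = 0.2955 V.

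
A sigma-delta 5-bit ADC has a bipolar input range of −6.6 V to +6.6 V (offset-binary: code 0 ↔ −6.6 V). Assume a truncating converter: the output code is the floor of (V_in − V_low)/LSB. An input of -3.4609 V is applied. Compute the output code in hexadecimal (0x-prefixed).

code 0x7 (decimal 7)

Full-scale span = 13.2 V; LSB = 13.2/2^5 = 412.500 mV.
(-3.4609 − (−6.6)) / 0.4125 = 7.610 LSBs.
⌊·⌋(7.610) = 7.
In hexadecimal (0x-prefixed): 0x7.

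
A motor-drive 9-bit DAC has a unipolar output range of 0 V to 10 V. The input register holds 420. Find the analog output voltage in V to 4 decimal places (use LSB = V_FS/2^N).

LSB = 10 V / 2^9 = 19.531 mV.
V_out = 0 + 420 × 0.0195312 V = 8.20312 V.

8.2031 V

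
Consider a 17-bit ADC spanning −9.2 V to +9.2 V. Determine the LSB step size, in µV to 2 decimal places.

Full-scale span = 18.4 V.
LSB = 18.4 / 2^17 = 18.4 / 131072 = 0.000140381 V = 140.38 µV.

140.38 µV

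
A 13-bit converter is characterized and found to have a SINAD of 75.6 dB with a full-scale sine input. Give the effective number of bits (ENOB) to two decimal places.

ENOB = (SINAD − 1.76) / 6.02 = (75.6 − 1.76)/6.02 = 12.266.

12.27 bits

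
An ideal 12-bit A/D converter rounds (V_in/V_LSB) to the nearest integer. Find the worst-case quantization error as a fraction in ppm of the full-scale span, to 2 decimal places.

Rounding → worst-case error = ½ LSB = V_FS/2^13, so 1e+06/8192 = 122.07 ppm of full scale.

122.07 ppm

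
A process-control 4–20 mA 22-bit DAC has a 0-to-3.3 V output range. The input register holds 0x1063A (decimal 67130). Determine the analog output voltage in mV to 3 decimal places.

LSB = 3.3 V / 2^22 = 0.79 µV.
Code 0x1063A = 67130 decimal.
V_out = 0 + 67130 × 7.86781e-07 V = 0.0528166 V.
= 52.817 mV.

52.817 mV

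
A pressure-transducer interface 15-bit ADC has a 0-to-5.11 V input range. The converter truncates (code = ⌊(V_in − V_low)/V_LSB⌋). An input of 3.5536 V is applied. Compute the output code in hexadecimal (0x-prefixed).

code 0x5903 (decimal 22787)

With 32768 levels over 5.11 V, one step is 155.94 µV.
(3.5536 − 0) / 0.000155945 = 22787.547 LSBs.
So the output code is 22787.
In hexadecimal (0x-prefixed): 0x5903.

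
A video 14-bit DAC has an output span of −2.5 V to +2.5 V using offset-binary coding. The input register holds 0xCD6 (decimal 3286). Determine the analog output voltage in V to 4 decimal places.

LSB = 5 V / 2^14 = 305.18 µV.
Code 0xCD6 = 3286 decimal.
V_out = (−2.5) + 3286 × 0.000305176 V = -1.49719 V.

-1.4972 V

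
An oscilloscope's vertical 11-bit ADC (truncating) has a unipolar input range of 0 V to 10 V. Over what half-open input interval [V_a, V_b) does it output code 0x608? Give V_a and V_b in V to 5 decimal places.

LSB = 10/2^11 = 4.883 mV.
Code 0x608 = 1544 decimal.
V_a = V_low + 1544·LSB = 7.53906 V; V_b = V_low + 1545·LSB = 7.54395 V.

[7.53906 V, 7.54395 V)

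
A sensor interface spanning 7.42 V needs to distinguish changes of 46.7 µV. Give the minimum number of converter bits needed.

Number of steps required ≥ 7.42 V / 46.7 µV = 158886.51.
Need 2^N ≥ 158886.51; 2^17 = 131072, 2^18 = 262144.
Minimum N = 18.

18 bits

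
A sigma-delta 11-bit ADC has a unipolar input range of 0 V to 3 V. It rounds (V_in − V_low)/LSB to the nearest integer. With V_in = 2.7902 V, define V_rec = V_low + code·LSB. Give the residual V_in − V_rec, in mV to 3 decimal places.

Step size: 3 V ÷ 2^11 = 1.465 mV.
(V_in − V_low)/LSB = (2.7902 − 0)/0.00146484 = 1904.7765 → code 1905 (round).
V_rec = 0 + 1905·0.00146484 = 2.7905273 V.
Difference: -0.000327344 V → -0.327 mV.

-0.327 mV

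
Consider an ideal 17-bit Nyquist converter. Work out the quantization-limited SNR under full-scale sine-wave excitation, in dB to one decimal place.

SNR ≈ 6.02·N + 1.76 dB = 6.02·17 + 1.76 = 104.10 dB.

104.1 dB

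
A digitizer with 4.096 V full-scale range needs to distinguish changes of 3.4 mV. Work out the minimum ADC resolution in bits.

11 bits

Number of steps required ≥ 4.096 V / 3.4 mV = 1204.71.
Need 2^N ≥ 1204.71; 2^10 = 1024, 2^11 = 2048.
Minimum N = 11.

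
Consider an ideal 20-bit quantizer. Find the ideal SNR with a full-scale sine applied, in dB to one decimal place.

SNR ≈ 6.02·N + 1.76 dB = 6.02·20 + 1.76 = 122.16 dB.

122.2 dB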